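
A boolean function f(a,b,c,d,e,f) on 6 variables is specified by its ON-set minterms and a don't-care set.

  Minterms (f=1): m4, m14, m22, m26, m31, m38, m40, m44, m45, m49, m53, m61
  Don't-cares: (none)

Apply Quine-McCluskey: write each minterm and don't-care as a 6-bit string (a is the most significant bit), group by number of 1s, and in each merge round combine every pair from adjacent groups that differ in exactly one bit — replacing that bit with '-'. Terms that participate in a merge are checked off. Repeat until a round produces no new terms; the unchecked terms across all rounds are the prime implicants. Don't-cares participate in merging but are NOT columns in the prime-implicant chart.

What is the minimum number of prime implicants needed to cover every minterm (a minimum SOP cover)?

9

size-2^0 implicants → 000100  001110  010110  011010  011111  100110  101000(✓)  101100(✓)  101101(✓)  110001(✓)  110101(✓)  111101(✓)
size-2^1 implicants → 1-1101  101-00  10110-  11-101  110-01
Unchecked terms (primes): 000100, 001110, 010110, 011010, 011111, 1-1101, 100110, 101-00, 10110-, 11-101, 110-01
Minterm coverage:
  m4 ⊆ 000100 [E]
  m14 ⊆ 001110 [E]
  m22 ⊆ 010110 [E]
  m26 ⊆ 011010 [E]
  m31 ⊆ 011111 [E]
  m38 ⊆ 100110 [E]
  m40 ⊆ 101-00 [E]
  m44 ⊆ 101-00,10110-
  m45 ⊆ 1-1101,10110-
  m49 ⊆ 110-01 [E]
  m53 ⊆ 11-101,110-01
  m61 ⊆ 1-1101,11-101
E = {000100, 001110, 010110, 011010, 011111, 100110, 101-00, 110-01}
Petrick residual → 1-1101
Cover = a'b'c'de'f' + a'b'cdef' + a'bc'def' + a'bcd'ef' + a'bcdef + acde'f + ab'c'def' + ab'ce'f' + abc'e'f  |cover|=9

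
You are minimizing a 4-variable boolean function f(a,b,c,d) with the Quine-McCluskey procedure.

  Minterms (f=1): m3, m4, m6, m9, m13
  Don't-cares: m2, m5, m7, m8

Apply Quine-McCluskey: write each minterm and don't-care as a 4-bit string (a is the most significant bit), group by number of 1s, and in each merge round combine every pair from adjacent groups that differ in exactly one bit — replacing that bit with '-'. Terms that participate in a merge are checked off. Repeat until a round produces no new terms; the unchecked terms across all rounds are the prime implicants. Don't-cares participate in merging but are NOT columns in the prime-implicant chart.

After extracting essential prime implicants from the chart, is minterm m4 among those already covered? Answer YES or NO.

YES

[col 0] 0010*, 0011*, 0100*, 0101*, 0110*, 0111*, 1000*, 1001*, 1101*
[col 1] -101, 0-10*, 0-11*, 001-*, 01-0*, 01-1*, 010-*, 011-*, 1-01, 100-
[col 2] 0-1-, 01--
Prime implicants: -101, 0-1-, 01--, 1-01, 100-
PI chart (minterm → PIs covering it):
  3 | 0-1-  (sole → essential)
  4 | 01--  (sole → essential)
  6 | 0-1-,01--
  9 | 1-01,100-
  13 | -101,1-01
Essential prime implicants: 0-1-, 01--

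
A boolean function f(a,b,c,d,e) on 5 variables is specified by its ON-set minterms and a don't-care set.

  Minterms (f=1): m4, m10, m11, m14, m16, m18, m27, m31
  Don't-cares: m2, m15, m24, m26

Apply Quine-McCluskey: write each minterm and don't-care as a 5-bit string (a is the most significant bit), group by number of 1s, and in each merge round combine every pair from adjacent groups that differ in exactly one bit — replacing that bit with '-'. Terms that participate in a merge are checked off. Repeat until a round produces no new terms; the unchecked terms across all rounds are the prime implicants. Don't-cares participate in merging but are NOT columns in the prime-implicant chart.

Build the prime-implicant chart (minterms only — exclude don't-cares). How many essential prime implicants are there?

[col 0] 00010*, 00100, 01010*, 01011*, 01110*, 01111*, 10000*, 10010*, 11000*, 11010*, 11011*, 11111*
[col 1] -0010*, -1010*, -1011*, -1111*, 0-010*, 01-10*, 01-11*, 0101-*, 0111-*, 1-000*, 1-010*, 100-0*, 11-11*, 110-0*, 1101-*
[col 2] --010, -1-11, -101-, 01-1-, 1-0-0
Prime implicants: --010, -1-11, -101-, 00100, 01-1-, 1-0-0
PI chart (minterm → PIs covering it):
  4 | 00100  (sole → essential)
  10 | --010,-101-,01-1-
  11 | -1-11,-101-,01-1-
  14 | 01-1-  (sole → essential)
  16 | 1-0-0  (sole → essential)
  18 | --010,1-0-0
  27 | -1-11,-101-
  31 | -1-11  (sole → essential)
Essential prime implicants: -1-11, 00100, 01-1-, 1-0-0

4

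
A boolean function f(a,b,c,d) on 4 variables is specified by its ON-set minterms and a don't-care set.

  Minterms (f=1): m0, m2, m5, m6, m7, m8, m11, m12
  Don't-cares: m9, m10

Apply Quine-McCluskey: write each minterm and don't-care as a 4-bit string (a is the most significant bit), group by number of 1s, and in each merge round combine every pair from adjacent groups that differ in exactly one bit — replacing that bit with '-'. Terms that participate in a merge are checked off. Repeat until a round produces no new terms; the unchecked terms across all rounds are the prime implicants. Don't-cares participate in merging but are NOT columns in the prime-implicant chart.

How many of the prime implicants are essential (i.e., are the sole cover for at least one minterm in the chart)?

4

Round 0: 0000✓ 0010✓ 0101✓ 0110✓ 0111✓ 1000✓ 1001✓ 1010✓ 1011✓ 1100✓
Round 1: -000✓ -010✓ 0-10 00-0✓ 01-1 011- 1-00 10-0✓ 10-1✓ 100-✓ 101-✓
Round 2: -0-0 10--
PIs = {-0-0, 0-10, 01-1, 011-, 1-00, 10--}
Coverage chart:
  m0: -0-0 ←essential
  m2: -0-0,0-10
  m5: 01-1 ←essential
  m6: 0-10,011-
  m7: 01-1,011-
  m8: -0-0,1-00,10--
  m11: 10-- ←essential
  m12: 1-00 ←essential
Essential: -0-0, 01-1, 1-00, 10--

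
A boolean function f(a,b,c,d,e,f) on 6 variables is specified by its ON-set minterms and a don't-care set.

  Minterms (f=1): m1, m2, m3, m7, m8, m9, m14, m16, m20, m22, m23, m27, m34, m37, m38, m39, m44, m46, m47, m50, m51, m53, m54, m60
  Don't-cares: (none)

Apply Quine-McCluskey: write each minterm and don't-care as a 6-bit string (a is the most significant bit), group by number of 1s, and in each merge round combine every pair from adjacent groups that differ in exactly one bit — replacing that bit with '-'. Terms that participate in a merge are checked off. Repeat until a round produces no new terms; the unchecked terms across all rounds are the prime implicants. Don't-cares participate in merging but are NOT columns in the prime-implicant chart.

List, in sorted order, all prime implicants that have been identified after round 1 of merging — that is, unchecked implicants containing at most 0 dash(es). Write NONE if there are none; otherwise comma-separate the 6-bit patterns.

size-2^0 implicants → 000001(✓)  000010(✓)  000011(✓)  000111(✓)  001000(✓)  001001(✓)  001110(✓)  010000(✓)  010100(✓)  010110(✓)  010111(✓)  011011  100010(✓)  100101(✓)  100110(✓)  100111(✓)  101100(✓)  101110(✓)  101111(✓)  110010(✓)  110011(✓)  110101(✓)  110110(✓)  111100(✓)
size-2^1 implicants → -00010  -00111  -01110  -10110  0-0111  00-001  000-11  0000-1  00001-  00100-  010-00  0101-0  01011-  1-0010(✓)  1-0101  1-0110(✓)  1-1100  10-110(✓)  10-111(✓)  100-10(✓)  1001-1  10011-(✓)  1011-0  10111-(✓)  110-10(✓)  11001-
size-2^2 implicants → 1-0-10  10-11-
Unchecked terms (primes): -00010, -00111, -01110, -10110, 0-0111, 00-001, 000-11, 0000-1, 00001-, 00100-, 010-00, 0101-0, 01011-, 011011, 1-0-10, 1-0101, 1-1100, 10-11-, 1001-1, 1011-0, 11001-

011011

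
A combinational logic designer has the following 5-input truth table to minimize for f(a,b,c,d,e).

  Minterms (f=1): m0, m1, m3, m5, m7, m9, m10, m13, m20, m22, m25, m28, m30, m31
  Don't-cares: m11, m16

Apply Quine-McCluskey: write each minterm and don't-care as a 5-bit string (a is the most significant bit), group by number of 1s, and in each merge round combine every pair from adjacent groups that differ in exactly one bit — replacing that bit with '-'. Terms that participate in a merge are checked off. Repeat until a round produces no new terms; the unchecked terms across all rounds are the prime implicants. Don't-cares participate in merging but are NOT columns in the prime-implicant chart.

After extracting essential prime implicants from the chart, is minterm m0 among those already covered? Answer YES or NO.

NO

Round 0: 00000✓ 00001✓ 00011✓ 00101✓ 00111✓ 01001✓ 01010✓ 01011✓ 01101✓ 10000✓ 10100✓ 10110✓ 11001✓ 11100✓ 11110✓ 11111✓
Round 1: -0000 -1001 0-001✓ 0-011✓ 0-101✓ 00-01✓ 00-11✓ 000-1✓ 0000- 001-1✓ 01-01✓ 010-1✓ 0101- 1-100✓ 1-110✓ 10-00 101-0✓ 111-0✓ 1111-
Round 2: 0--01 0-0-1 00--1 1-1-0
PIs = {-0000, -1001, 0--01, 0-0-1, 00--1, 0000-, 0101-, 1-1-0, 10-00, 1111-}
Coverage chart:
  m0: -0000,0000-
  m1: 0--01,0-0-1,00--1,0000-
  m3: 0-0-1,00--1
  m5: 0--01,00--1
  m7: 00--1 ←essential
  m9: -1001,0--01,0-0-1
  m10: 0101- ←essential
  m13: 0--01 ←essential
  m20: 1-1-0,10-00
  m22: 1-1-0 ←essential
  m25: -1001 ←essential
  m28: 1-1-0 ←essential
  m30: 1-1-0,1111-
  m31: 1111- ←essential
Essential: -1001, 0--01, 00--1, 0101-, 1-1-0, 1111-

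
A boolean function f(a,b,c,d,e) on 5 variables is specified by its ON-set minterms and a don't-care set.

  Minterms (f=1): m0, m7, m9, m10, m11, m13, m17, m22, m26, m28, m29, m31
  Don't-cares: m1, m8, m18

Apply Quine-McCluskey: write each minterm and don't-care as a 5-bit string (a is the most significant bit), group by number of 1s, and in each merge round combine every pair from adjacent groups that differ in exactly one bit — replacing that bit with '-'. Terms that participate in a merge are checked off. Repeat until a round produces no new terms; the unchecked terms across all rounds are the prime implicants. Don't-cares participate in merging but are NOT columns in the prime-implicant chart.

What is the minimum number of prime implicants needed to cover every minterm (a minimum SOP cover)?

size-2^0 implicants → 00000(✓)  00001(✓)  00111  01000(✓)  01001(✓)  01010(✓)  01011(✓)  01101(✓)  10001(✓)  10010(✓)  10110(✓)  11010(✓)  11100(✓)  11101(✓)  11111(✓)
size-2^1 implicants → -0001  -1010  -1101  0-000(✓)  0-001(✓)  0000-(✓)  01-01  010-0(✓)  010-1(✓)  0100-(✓)  0101-(✓)  1-010  10-10  111-1  1110-
size-2^2 implicants → 0-00-  010--
Unchecked terms (primes): -0001, -1010, -1101, 0-00-, 00111, 01-01, 010--, 1-010, 10-10, 111-1, 1110-
Minterm coverage:
  m0 ⊆ 0-00- [E]
  m7 ⊆ 00111 [E]
  m9 ⊆ 0-00-,01-01,010--
  m10 ⊆ -1010,010--
  m11 ⊆ 010-- [E]
  m13 ⊆ -1101,01-01
  m17 ⊆ -0001 [E]
  m22 ⊆ 10-10 [E]
  m26 ⊆ -1010,1-010
  m28 ⊆ 1110- [E]
  m29 ⊆ -1101,111-1,1110-
  m31 ⊆ 111-1 [E]
E = {-0001, 0-00-, 00111, 010--, 10-10, 111-1, 1110-}
Petrick residual → -1010, -1101
Cover = b'c'd'e + bc'de' + bcd'e + a'c'd' + a'b'cde + a'bc' + ab'de' + abce + abcd'  |cover|=9

9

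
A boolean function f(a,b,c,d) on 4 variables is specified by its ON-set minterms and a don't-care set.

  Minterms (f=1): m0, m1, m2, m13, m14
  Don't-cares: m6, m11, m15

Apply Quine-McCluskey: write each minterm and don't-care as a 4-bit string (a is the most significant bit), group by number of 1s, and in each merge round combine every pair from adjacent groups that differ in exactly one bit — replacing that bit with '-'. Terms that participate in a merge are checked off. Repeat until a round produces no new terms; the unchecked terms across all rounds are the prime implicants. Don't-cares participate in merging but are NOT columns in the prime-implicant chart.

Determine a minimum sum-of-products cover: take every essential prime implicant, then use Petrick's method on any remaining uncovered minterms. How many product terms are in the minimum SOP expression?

[col 0] 0000*, 0001*, 0010*, 0110*, 1011*, 1101*, 1110*, 1111*
[col 1] -110, 0-10, 00-0, 000-, 1-11, 11-1, 111-
Prime implicants: -110, 0-10, 00-0, 000-, 1-11, 11-1, 111-
PI chart (minterm → PIs covering it):
  0 | 00-0,000-
  1 | 000-  (sole → essential)
  2 | 0-10,00-0
  13 | 11-1  (sole → essential)
  14 | -110,111-
Essential prime implicants: 000-, 11-1
Petrick residual → -110, 0-10
Minimum SOP uses 4 PIs: bcd' + a'cd' + a'b'c' + abd

4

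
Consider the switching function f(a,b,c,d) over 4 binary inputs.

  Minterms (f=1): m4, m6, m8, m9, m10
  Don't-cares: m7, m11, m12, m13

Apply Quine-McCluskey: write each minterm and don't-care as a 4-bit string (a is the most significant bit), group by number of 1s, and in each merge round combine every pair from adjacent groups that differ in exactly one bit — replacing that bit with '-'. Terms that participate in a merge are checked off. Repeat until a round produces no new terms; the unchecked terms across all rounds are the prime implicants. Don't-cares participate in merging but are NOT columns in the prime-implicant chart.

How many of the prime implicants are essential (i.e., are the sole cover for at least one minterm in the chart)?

1

[col 0] 0100*, 0110*, 0111*, 1000*, 1001*, 1010*, 1011*, 1100*, 1101*
[col 1] -100, 01-0, 011-, 1-00*, 1-01*, 10-0*, 10-1*, 100-*, 101-*, 110-*
[col 2] 1-0-, 10--
Prime implicants: -100, 01-0, 011-, 1-0-, 10--
PI chart (minterm → PIs covering it):
  4 | -100,01-0
  6 | 01-0,011-
  8 | 1-0-,10--
  9 | 1-0-,10--
  10 | 10--  (sole → essential)
Essential prime implicants: 10--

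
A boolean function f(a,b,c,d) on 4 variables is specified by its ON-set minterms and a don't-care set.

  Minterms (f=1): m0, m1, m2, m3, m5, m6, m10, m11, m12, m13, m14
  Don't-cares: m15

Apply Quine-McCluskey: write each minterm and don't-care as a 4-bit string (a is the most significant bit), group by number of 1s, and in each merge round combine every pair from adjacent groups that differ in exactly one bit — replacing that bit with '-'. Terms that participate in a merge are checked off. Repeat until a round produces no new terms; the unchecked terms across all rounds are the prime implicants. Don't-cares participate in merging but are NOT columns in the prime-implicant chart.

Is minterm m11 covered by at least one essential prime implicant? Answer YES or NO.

size-2^0 implicants → 0000(✓)  0001(✓)  0010(✓)  0011(✓)  0101(✓)  0110(✓)  1010(✓)  1011(✓)  1100(✓)  1101(✓)  1110(✓)  1111(✓)
size-2^1 implicants → -010(✓)  -011(✓)  -101  -110(✓)  0-01  0-10(✓)  00-0(✓)  00-1(✓)  000-(✓)  001-(✓)  1-10(✓)  1-11(✓)  101-(✓)  11-0(✓)  11-1(✓)  110-(✓)  111-(✓)
size-2^2 implicants → --10  -01-  00--  1-1-  11--
Unchecked terms (primes): --10, -01-, -101, 0-01, 00--, 1-1-, 11--
Minterm coverage:
  m0 ⊆ 00-- [E]
  m1 ⊆ 0-01,00--
  m2 ⊆ --10,-01-,00--
  m3 ⊆ -01-,00--
  m5 ⊆ -101,0-01
  m6 ⊆ --10 [E]
  m10 ⊆ --10,-01-,1-1-
  m11 ⊆ -01-,1-1-
  m12 ⊆ 11-- [E]
  m13 ⊆ -101,11--
  m14 ⊆ --10,1-1-,11--
E = {--10, 00--, 11--}

NO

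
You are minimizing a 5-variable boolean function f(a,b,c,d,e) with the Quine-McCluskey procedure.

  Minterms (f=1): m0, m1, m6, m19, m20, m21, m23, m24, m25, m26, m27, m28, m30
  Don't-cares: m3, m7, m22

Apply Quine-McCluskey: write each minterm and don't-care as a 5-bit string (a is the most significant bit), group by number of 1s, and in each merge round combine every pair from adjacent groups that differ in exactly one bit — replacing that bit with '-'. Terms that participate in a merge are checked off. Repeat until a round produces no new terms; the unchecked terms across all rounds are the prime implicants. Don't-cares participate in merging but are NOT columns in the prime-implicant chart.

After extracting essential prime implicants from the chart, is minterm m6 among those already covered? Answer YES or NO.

size-2^0 implicants → 00000(✓)  00001(✓)  00011(✓)  00110(✓)  00111(✓)  10011(✓)  10100(✓)  10101(✓)  10110(✓)  10111(✓)  11000(✓)  11001(✓)  11010(✓)  11011(✓)  11100(✓)  11110(✓)
size-2^1 implicants → -0011(✓)  -0110(✓)  -0111(✓)  00-11(✓)  000-1  0000-  0011-(✓)  1-011  1-100(✓)  1-110(✓)  10-11(✓)  101-0(✓)  101-1(✓)  1010-(✓)  1011-(✓)  11-00(✓)  11-10(✓)  110-0(✓)  110-1(✓)  1100-(✓)  1101-(✓)  111-0(✓)
size-2^2 implicants → -0-11  -011-  1-1-0  101--  11--0  110--
Unchecked terms (primes): -0-11, -011-, 000-1, 0000-, 1-011, 1-1-0, 101--, 11--0, 110--
Minterm coverage:
  m0 ⊆ 0000- [E]
  m1 ⊆ 000-1,0000-
  m6 ⊆ -011- [E]
  m19 ⊆ -0-11,1-011
  m20 ⊆ 1-1-0,101--
  m21 ⊆ 101-- [E]
  m23 ⊆ -0-11,-011-,101--
  m24 ⊆ 11--0,110--
  m25 ⊆ 110-- [E]
  m26 ⊆ 11--0,110--
  m27 ⊆ 1-011,110--
  m28 ⊆ 1-1-0,11--0
  m30 ⊆ 1-1-0,11--0
E = {-011-, 0000-, 101--, 110--}

YES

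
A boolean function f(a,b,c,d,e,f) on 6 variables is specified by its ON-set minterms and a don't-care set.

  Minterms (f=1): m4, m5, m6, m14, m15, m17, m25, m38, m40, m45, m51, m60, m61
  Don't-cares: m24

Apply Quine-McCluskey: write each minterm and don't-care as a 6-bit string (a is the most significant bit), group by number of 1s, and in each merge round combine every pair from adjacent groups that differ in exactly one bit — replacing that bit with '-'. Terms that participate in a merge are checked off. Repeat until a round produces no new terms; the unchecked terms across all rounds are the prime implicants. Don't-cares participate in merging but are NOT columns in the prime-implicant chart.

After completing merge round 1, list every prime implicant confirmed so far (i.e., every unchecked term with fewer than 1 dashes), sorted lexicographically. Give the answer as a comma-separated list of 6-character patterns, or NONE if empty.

[col 0] 000100*, 000101*, 000110*, 001110*, 001111*, 010001*, 011000*, 011001*, 100110*, 101000, 101101*, 110011, 111100*, 111101*
[col 1] -00110, 00-110, 0001-0, 00010-, 00111-, 01-001, 01100-, 1-1101, 11110-
Prime implicants: -00110, 00-110, 0001-0, 00010-, 00111-, 01-001, 01100-, 1-1101, 101000, 110011, 11110-

101000, 110011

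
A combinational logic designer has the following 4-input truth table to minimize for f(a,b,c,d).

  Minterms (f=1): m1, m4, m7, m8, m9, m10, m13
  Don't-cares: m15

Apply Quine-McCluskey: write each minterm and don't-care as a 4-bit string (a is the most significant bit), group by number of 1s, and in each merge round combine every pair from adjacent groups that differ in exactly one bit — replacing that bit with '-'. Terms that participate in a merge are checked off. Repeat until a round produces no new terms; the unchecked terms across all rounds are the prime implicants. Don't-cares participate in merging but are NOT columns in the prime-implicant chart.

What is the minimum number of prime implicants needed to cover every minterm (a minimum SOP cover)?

5

[col 0] 0001*, 0100, 0111*, 1000*, 1001*, 1010*, 1101*, 1111*
[col 1] -001, -111, 1-01, 10-0, 100-, 11-1
Prime implicants: -001, -111, 0100, 1-01, 10-0, 100-, 11-1
PI chart (minterm → PIs covering it):
  1 | -001  (sole → essential)
  4 | 0100  (sole → essential)
  7 | -111  (sole → essential)
  8 | 10-0,100-
  9 | -001,1-01,100-
  10 | 10-0  (sole → essential)
  13 | 1-01,11-1
Essential prime implicants: -001, -111, 0100, 10-0
Petrick residual → 1-01
Minimum SOP uses 5 PIs: b'c'd + bcd + a'bc'd' + ac'd + ab'd'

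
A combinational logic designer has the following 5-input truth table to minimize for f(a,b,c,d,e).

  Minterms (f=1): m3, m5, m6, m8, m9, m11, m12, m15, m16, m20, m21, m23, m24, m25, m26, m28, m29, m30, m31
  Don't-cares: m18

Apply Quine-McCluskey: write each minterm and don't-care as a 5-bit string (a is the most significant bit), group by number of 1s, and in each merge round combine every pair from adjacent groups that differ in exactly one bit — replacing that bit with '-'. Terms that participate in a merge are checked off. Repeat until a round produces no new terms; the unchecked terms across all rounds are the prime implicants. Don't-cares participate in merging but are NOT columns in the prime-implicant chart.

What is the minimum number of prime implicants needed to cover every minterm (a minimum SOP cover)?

9

[col 0] 00011*, 00101*, 00110, 01000*, 01001*, 01011*, 01100*, 01111*, 10000*, 10010*, 10100*, 10101*, 10111*, 11000*, 11001*, 11010*, 11100*, 11101*, 11110*, 11111*
[col 1] -0101, -1000*, -1001*, -1100*, -1111, 0-011, 01-00*, 01-11, 010-1, 0100-*, 1-000*, 1-010*, 1-100*, 1-101*, 1-111*, 10-00*, 100-0*, 101-1*, 1010-*, 11-00*, 11-01*, 11-10*, 110-0*, 1100-*, 111-0*, 111-1*, 1110-*, 1111-*
[col 2] -1-00, -100-, 1--00, 1-0-0, 1-1-1, 1-10-, 11--0, 11-0-, 111--
Prime implicants: -0101, -1-00, -100-, -1111, 0-011, 00110, 01-11, 010-1, 1--00, 1-0-0, 1-1-1, 1-10-, 11--0, 11-0-, 111--
PI chart (minterm → PIs covering it):
  3 | 0-011  (sole → essential)
  5 | -0101  (sole → essential)
  6 | 00110  (sole → essential)
  8 | -1-00,-100-
  9 | -100-,010-1
  11 | 0-011,01-11,010-1
  12 | -1-00  (sole → essential)
  15 | -1111,01-11
  16 | 1--00,1-0-0
  20 | 1--00,1-10-
  21 | -0101,1-1-1,1-10-
  23 | 1-1-1  (sole → essential)
  24 | -1-00,-100-,1--00,1-0-0,11--0,11-0-
  25 | -100-,11-0-
  26 | 1-0-0,11--0
  28 | -1-00,1--00,1-10-,11--0,11-0-,111--
  29 | 1-1-1,1-10-,11-0-,111--
  30 | 11--0,111--
  31 | -1111,1-1-1,111--
Essential prime implicants: -0101, -1-00, 0-011, 00110, 1-1-1
Petrick residual → -100-, -1111, 1--00, 11--0
Minimum SOP uses 9 PIs: b'cd'e + bd'e' + bc'd' + bcde + a'c'de + a'b'cde' + ad'e' + ace + abe'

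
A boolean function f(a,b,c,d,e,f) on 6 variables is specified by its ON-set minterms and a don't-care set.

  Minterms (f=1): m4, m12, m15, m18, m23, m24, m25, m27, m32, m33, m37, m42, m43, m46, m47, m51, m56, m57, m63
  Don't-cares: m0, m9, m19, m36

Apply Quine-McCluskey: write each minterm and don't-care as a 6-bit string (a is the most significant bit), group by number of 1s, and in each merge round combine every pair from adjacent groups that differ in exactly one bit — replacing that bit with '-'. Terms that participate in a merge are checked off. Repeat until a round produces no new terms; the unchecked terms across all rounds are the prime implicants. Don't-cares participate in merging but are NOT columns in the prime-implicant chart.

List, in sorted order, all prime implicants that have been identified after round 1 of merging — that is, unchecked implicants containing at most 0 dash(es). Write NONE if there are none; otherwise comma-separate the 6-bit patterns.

[col 0] 000000*, 000100*, 001001*, 001100*, 001111*, 010010*, 010011*, 010111*, 011000*, 011001*, 011011*, 100000*, 100001*, 100100*, 100101*, 101010*, 101011*, 101110*, 101111*, 110011*, 111000*, 111001*, 111111*
[col 1] -00000*, -00100*, -01111, -10011, -11000*, -11001*, 0-1001, 00-100, 000-00*, 01-011, 010-11, 01001-, 0110-1, 01100-*, 1-1111, 100-00*, 100-01*, 10000-*, 10010-*, 101-10*, 101-11*, 10101-*, 10111-*, 11100-*
[col 2] -00-00, -1100-, 100-0-, 101-1-
Prime implicants: -00-00, -01111, -10011, -1100-, 0-1001, 00-100, 01-011, 010-11, 01001-, 0110-1, 1-1111, 100-0-, 101-1-

NONE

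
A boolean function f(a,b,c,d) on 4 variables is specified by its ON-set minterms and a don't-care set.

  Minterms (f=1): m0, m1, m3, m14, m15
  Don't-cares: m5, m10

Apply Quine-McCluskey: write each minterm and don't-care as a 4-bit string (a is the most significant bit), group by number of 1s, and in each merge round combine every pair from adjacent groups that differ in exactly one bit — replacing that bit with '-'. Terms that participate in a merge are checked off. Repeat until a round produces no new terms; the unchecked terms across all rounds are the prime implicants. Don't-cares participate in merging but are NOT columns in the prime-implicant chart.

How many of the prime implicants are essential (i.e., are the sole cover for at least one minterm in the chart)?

Round 0: 0000✓ 0001✓ 0011✓ 0101✓ 1010✓ 1110✓ 1111✓
Round 1: 0-01 00-1 000- 1-10 111-
PIs = {0-01, 00-1, 000-, 1-10, 111-}
Coverage chart:
  m0: 000- ←essential
  m1: 0-01,00-1,000-
  m3: 00-1 ←essential
  m14: 1-10,111-
  m15: 111- ←essential
Essential: 00-1, 000-, 111-

3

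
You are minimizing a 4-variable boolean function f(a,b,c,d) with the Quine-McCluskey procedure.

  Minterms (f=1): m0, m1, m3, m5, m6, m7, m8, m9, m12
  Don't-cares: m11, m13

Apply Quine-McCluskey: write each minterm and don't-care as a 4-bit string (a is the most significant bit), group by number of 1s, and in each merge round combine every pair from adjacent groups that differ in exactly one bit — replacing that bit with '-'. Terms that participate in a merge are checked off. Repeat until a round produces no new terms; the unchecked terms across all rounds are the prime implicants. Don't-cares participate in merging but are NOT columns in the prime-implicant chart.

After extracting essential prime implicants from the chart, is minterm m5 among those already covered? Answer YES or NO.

Round 0: 0000✓ 0001✓ 0011✓ 0101✓ 0110✓ 0111✓ 1000✓ 1001✓ 1011✓ 1100✓ 1101✓
Round 1: -000✓ -001✓ -011✓ -101✓ 0-01✓ 0-11✓ 00-1✓ 000-✓ 01-1✓ 011- 1-00✓ 1-01✓ 10-1✓ 100-✓ 110-✓
Round 2: --01 -0-1 -00- 0--1 1-0-
PIs = {--01, -0-1, -00-, 0--1, 011-, 1-0-}
Coverage chart:
  m0: -00- ←essential
  m1: --01,-0-1,-00-,0--1
  m3: -0-1,0--1
  m5: --01,0--1
  m6: 011- ←essential
  m7: 0--1,011-
  m8: -00-,1-0-
  m9: --01,-0-1,-00-,1-0-
  m12: 1-0- ←essential
Essential: -00-, 011-, 1-0-

NO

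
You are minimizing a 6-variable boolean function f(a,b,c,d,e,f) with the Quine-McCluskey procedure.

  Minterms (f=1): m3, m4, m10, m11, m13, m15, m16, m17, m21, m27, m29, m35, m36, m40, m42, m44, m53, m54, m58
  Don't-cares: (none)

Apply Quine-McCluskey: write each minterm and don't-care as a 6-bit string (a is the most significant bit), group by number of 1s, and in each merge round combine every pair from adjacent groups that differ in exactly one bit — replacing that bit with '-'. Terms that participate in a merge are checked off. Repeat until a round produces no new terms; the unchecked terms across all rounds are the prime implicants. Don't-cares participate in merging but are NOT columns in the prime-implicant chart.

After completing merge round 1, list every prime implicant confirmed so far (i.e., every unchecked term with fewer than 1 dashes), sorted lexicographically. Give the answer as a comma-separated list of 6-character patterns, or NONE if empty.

110110

Round 0: 000011✓ 000100✓ 001010✓ 001011✓ 001101✓ 001111✓ 010000✓ 010001✓ 010101✓ 011011✓ 011101✓ 100011✓ 100100✓ 101000✓ 101010✓ 101100✓ 110101✓ 110110 111010✓
Round 1: -00011 -00100 -01010 -10101 0-1011 0-1101 00-011 001-11 00101- 0011-1 01-101 010-01 01000- 1-1010 10-100 101-00 1010-0
PIs = {-00011, -00100, -01010, -10101, 0-1011, 0-1101, 00-011, 001-11, 00101-, 0011-1, 01-101, 010-01, 01000-, 1-1010, 10-100, 101-00, 1010-0, 110110}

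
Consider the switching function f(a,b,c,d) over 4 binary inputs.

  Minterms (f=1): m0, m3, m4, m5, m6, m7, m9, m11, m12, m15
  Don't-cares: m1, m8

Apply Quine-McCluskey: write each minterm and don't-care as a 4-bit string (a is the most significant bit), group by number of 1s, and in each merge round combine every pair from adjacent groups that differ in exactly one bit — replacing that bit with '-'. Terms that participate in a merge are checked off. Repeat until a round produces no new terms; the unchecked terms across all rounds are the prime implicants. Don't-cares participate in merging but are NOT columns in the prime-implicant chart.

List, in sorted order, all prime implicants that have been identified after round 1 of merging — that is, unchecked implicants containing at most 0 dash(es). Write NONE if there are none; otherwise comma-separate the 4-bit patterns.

NONE

Round 0: 0000✓ 0001✓ 0011✓ 0100✓ 0101✓ 0110✓ 0111✓ 1000✓ 1001✓ 1011✓ 1100✓ 1111✓
Round 1: -000✓ -001✓ -011✓ -100✓ -111✓ 0-00✓ 0-01✓ 0-11✓ 00-1✓ 000-✓ 01-0✓ 01-1✓ 010-✓ 011-✓ 1-00✓ 1-11✓ 10-1✓ 100-✓
Round 2: --00 --11 -0-1 -00- 0--1 0-0- 01--
PIs = {--00, --11, -0-1, -00-, 0--1, 0-0-, 01--}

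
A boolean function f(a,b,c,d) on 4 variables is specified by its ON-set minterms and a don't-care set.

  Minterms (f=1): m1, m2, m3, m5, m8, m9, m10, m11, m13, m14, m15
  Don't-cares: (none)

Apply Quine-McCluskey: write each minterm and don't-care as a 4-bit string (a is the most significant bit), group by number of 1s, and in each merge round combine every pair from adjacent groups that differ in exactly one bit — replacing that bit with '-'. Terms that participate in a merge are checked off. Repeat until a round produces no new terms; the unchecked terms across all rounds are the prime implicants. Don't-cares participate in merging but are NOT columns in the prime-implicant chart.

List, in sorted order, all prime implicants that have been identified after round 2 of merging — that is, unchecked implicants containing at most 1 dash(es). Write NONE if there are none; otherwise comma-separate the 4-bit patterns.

NONE

size-2^0 implicants → 0001(✓)  0010(✓)  0011(✓)  0101(✓)  1000(✓)  1001(✓)  1010(✓)  1011(✓)  1101(✓)  1110(✓)  1111(✓)
size-2^1 implicants → -001(✓)  -010(✓)  -011(✓)  -101(✓)  0-01(✓)  00-1(✓)  001-(✓)  1-01(✓)  1-10(✓)  1-11(✓)  10-0(✓)  10-1(✓)  100-(✓)  101-(✓)  11-1(✓)  111-(✓)
size-2^2 implicants → --01  -0-1  -01-  1--1  1-1-  10--
Unchecked terms (primes): --01, -0-1, -01-, 1--1, 1-1-, 10--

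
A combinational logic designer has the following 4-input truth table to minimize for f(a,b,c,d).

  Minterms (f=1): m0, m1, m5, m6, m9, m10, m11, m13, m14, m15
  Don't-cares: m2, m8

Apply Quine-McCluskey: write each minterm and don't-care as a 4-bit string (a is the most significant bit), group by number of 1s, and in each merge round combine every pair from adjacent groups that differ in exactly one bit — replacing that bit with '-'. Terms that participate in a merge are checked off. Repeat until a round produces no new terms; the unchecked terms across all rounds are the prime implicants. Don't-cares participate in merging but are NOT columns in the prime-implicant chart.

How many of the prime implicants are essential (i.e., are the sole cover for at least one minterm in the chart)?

Round 0: 0000✓ 0001✓ 0010✓ 0101✓ 0110✓ 1000✓ 1001✓ 1010✓ 1011✓ 1101✓ 1110✓ 1111✓
Round 1: -000✓ -001✓ -010✓ -101✓ -110✓ 0-01✓ 0-10✓ 00-0✓ 000-✓ 1-01✓ 1-10✓ 1-11✓ 10-0✓ 10-1✓ 100-✓ 101-✓ 11-1✓ 111-✓
Round 2: --01 --10 -0-0 -00- 1--1 1-1- 10--
PIs = {--01, --10, -0-0, -00-, 1--1, 1-1-, 10--}
Coverage chart:
  m0: -0-0,-00-
  m1: --01,-00-
  m5: --01 ←essential
  m6: --10 ←essential
  m9: --01,-00-,1--1,10--
  m10: --10,-0-0,1-1-,10--
  m11: 1--1,1-1-,10--
  m13: --01,1--1
  m14: --10,1-1-
  m15: 1--1,1-1-
Essential: --01, --10

2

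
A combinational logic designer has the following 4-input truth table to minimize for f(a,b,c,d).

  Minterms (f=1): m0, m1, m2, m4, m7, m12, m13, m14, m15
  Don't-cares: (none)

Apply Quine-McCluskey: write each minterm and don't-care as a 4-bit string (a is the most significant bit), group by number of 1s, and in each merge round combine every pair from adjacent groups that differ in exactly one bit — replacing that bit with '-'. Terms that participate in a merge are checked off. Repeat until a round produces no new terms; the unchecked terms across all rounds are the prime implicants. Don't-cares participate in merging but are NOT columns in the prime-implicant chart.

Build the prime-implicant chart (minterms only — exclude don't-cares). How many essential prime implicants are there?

Round 0: 0000✓ 0001✓ 0010✓ 0100✓ 0111✓ 1100✓ 1101✓ 1110✓ 1111✓
Round 1: -100 -111 0-00 00-0 000- 11-0✓ 11-1✓ 110-✓ 111-✓
Round 2: 11--
PIs = {-100, -111, 0-00, 00-0, 000-, 11--}
Coverage chart:
  m0: 0-00,00-0,000-
  m1: 000- ←essential
  m2: 00-0 ←essential
  m4: -100,0-00
  m7: -111 ←essential
  m12: -100,11--
  m13: 11-- ←essential
  m14: 11-- ←essential
  m15: -111,11--
Essential: -111, 00-0, 000-, 11--

4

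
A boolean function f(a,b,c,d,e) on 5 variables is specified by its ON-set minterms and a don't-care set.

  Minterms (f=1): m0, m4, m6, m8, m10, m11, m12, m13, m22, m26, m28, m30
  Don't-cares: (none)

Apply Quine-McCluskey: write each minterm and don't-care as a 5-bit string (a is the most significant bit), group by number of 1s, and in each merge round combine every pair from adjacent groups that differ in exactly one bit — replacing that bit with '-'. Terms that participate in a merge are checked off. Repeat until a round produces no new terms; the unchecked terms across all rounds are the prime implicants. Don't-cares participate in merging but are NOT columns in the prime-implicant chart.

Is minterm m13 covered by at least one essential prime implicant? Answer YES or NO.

YES

size-2^0 implicants → 00000(✓)  00100(✓)  00110(✓)  01000(✓)  01010(✓)  01011(✓)  01100(✓)  01101(✓)  10110(✓)  11010(✓)  11100(✓)  11110(✓)
size-2^1 implicants → -0110  -1010  -1100  0-000(✓)  0-100(✓)  00-00(✓)  001-0  01-00(✓)  010-0  0101-  0110-  1-110  11-10  111-0
size-2^2 implicants → 0--00
Unchecked terms (primes): -0110, -1010, -1100, 0--00, 001-0, 010-0, 0101-, 0110-, 1-110, 11-10, 111-0
Minterm coverage:
  m0 ⊆ 0--00 [E]
  m4 ⊆ 0--00,001-0
  m6 ⊆ -0110,001-0
  m8 ⊆ 0--00,010-0
  m10 ⊆ -1010,010-0,0101-
  m11 ⊆ 0101- [E]
  m12 ⊆ -1100,0--00,0110-
  m13 ⊆ 0110- [E]
  m22 ⊆ -0110,1-110
  m26 ⊆ -1010,11-10
  m28 ⊆ -1100,111-0
  m30 ⊆ 1-110,11-10,111-0
E = {0--00, 0101-, 0110-}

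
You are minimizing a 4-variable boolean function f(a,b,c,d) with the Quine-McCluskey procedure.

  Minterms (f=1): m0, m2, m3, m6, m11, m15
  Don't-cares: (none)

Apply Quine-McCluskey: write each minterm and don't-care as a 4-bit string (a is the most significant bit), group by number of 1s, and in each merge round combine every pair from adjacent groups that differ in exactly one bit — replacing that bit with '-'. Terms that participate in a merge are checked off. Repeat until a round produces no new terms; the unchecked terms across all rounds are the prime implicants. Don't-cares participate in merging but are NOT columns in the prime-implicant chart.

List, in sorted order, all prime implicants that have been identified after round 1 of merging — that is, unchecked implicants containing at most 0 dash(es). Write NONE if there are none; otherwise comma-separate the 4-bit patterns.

NONE

Round 0: 0000✓ 0010✓ 0011✓ 0110✓ 1011✓ 1111✓
Round 1: -011 0-10 00-0 001- 1-11
PIs = {-011, 0-10, 00-0, 001-, 1-11}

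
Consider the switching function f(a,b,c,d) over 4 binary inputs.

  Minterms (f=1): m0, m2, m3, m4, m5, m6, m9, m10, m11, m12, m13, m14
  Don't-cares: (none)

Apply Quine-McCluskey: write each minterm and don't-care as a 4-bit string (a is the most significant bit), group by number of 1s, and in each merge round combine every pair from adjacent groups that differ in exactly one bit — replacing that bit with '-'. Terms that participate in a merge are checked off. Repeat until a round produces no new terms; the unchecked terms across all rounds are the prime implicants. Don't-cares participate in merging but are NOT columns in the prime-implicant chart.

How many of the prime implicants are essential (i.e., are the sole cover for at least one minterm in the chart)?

3

size-2^0 implicants → 0000(✓)  0010(✓)  0011(✓)  0100(✓)  0101(✓)  0110(✓)  1001(✓)  1010(✓)  1011(✓)  1100(✓)  1101(✓)  1110(✓)
size-2^1 implicants → -010(✓)  -011(✓)  -100(✓)  -101(✓)  -110(✓)  0-00(✓)  0-10(✓)  00-0(✓)  001-(✓)  01-0(✓)  010-(✓)  1-01  1-10(✓)  10-1  101-(✓)  11-0(✓)  110-(✓)
size-2^2 implicants → --10  -01-  -1-0  -10-  0--0
Unchecked terms (primes): --10, -01-, -1-0, -10-, 0--0, 1-01, 10-1
Minterm coverage:
  m0 ⊆ 0--0 [E]
  m2 ⊆ --10,-01-,0--0
  m3 ⊆ -01- [E]
  m4 ⊆ -1-0,-10-,0--0
  m5 ⊆ -10- [E]
  m6 ⊆ --10,-1-0,0--0
  m9 ⊆ 1-01,10-1
  m10 ⊆ --10,-01-
  m11 ⊆ -01-,10-1
  m12 ⊆ -1-0,-10-
  m13 ⊆ -10-,1-01
  m14 ⊆ --10,-1-0
E = {-01-, -10-, 0--0}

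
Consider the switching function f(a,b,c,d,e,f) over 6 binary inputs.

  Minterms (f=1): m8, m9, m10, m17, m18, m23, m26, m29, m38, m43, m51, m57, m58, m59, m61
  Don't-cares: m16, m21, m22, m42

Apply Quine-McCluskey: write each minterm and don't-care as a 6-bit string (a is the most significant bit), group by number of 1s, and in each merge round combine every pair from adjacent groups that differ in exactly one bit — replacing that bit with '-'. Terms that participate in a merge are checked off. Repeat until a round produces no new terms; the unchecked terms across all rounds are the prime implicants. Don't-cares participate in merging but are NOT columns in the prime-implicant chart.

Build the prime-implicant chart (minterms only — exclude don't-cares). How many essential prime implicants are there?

[col 0] 001000*, 001001*, 001010*, 010000*, 010001*, 010010*, 010101*, 010110*, 010111*, 011010*, 011101*, 100110, 101010*, 101011*, 110011*, 111001*, 111010*, 111011*, 111101*
[col 1] -01010*, -11010*, -11101, 0-1010*, 0010-0, 00100-, 01-010, 01-101, 010-01, 010-10, 0100-0, 01000-, 0101-1, 01011-, 1-1010*, 1-1011*, 10101-*, 11-011, 111-01, 1110-1, 11101-*
[col 2] --1010, 1-101-
Prime implicants: --1010, -11101, 0010-0, 00100-, 01-010, 01-101, 010-01, 010-10, 0100-0, 01000-, 0101-1, 01011-, 1-101-, 100110, 11-011, 111-01, 1110-1
PI chart (minterm → PIs covering it):
  8 | 0010-0,00100-
  9 | 00100-  (sole → essential)
  10 | --1010,0010-0
  17 | 010-01,01000-
  18 | 01-010,010-10,0100-0
  23 | 0101-1,01011-
  26 | --1010,01-010
  29 | -11101,01-101
  38 | 100110  (sole → essential)
  43 | 1-101-  (sole → essential)
  51 | 11-011  (sole → essential)
  57 | 111-01,1110-1
  58 | --1010,1-101-
  59 | 1-101-,11-011,1110-1
  61 | -11101,111-01
Essential prime implicants: 00100-, 1-101-, 100110, 11-011

4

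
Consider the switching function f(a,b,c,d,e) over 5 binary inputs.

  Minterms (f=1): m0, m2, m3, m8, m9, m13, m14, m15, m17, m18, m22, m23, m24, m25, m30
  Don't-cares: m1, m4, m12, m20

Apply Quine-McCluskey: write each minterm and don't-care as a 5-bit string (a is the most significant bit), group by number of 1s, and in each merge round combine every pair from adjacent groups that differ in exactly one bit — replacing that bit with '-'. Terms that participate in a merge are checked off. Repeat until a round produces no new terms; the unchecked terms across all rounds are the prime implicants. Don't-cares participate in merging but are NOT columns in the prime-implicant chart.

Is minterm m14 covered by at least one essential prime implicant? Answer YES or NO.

YES

size-2^0 implicants → 00000(✓)  00001(✓)  00010(✓)  00011(✓)  00100(✓)  01000(✓)  01001(✓)  01100(✓)  01101(✓)  01110(✓)  01111(✓)  10001(✓)  10010(✓)  10100(✓)  10110(✓)  10111(✓)  11000(✓)  11001(✓)  11110(✓)
size-2^1 implicants → -0001(✓)  -0010  -0100  -1000(✓)  -1001(✓)  -1110  0-000(✓)  0-001(✓)  0-100(✓)  00-00(✓)  000-0(✓)  000-1(✓)  0000-(✓)  0001-(✓)  01-00(✓)  01-01(✓)  0100-(✓)  011-0(✓)  011-1(✓)  0110-(✓)  0111-(✓)  1-001(✓)  1-110  10-10  101-0  1011-  1100-(✓)
size-2^2 implicants → --001  -100-  0--00  0-00-  000--  01-0-  011--
Unchecked terms (primes): --001, -0010, -0100, -100-, -1110, 0--00, 0-00-, 000--, 01-0-, 011--, 1-110, 10-10, 101-0, 1011-
Minterm coverage:
  m0 ⊆ 0--00,0-00-,000--
  m2 ⊆ -0010,000--
  m3 ⊆ 000-- [E]
  m8 ⊆ -100-,0--00,0-00-,01-0-
  m9 ⊆ --001,-100-,0-00-,01-0-
  m13 ⊆ 01-0-,011--
  m14 ⊆ -1110,011--
  m15 ⊆ 011-- [E]
  m17 ⊆ --001 [E]
  m18 ⊆ -0010,10-10
  m22 ⊆ 1-110,10-10,101-0,1011-
  m23 ⊆ 1011- [E]
  m24 ⊆ -100- [E]
  m25 ⊆ --001,-100-
  m30 ⊆ -1110,1-110
E = {--001, -100-, 000--, 011--, 1011-}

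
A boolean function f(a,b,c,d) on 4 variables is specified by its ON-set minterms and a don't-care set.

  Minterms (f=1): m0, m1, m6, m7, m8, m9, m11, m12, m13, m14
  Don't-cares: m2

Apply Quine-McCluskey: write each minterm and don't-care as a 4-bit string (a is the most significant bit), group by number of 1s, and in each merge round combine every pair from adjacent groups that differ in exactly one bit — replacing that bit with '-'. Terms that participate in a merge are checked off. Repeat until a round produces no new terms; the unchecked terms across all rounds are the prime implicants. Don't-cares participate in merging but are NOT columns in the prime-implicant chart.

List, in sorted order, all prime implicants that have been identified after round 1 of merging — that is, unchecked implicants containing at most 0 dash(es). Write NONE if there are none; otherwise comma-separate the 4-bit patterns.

[col 0] 0000*, 0001*, 0010*, 0110*, 0111*, 1000*, 1001*, 1011*, 1100*, 1101*, 1110*
[col 1] -000*, -001*, -110, 0-10, 00-0, 000-*, 011-, 1-00*, 1-01*, 10-1, 100-*, 11-0, 110-*
[col 2] -00-, 1-0-
Prime implicants: -00-, -110, 0-10, 00-0, 011-, 1-0-, 10-1, 11-0

NONE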